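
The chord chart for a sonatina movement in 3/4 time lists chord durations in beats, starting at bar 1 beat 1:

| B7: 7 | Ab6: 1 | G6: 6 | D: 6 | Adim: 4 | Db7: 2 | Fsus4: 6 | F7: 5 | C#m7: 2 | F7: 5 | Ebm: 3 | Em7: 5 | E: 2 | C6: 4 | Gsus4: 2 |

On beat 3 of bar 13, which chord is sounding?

C#m7

Beat 3 of bar 13 is beat (13−1)×3 + 3 = 39 overall.
Running totals: B7 ends at 7, Ab6 ends at 8, G6 ends at 14, D ends at 20, Adim ends at 24, Db7 ends at 26, Fsus4 ends at 32, F7 ends at 37, C#m7 ends at 39.
Beat 39 falls within C#m7.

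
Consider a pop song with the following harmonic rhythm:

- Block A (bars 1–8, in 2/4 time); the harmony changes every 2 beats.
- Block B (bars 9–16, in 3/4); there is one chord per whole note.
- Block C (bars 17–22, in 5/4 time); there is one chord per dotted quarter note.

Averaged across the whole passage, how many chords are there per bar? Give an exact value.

A: 8 bars of 2 beats is 16 beats; at 2 beats each that's 8 chords.
B: 8 bars of 3 beats is 24 beats; at 4 beats each that's 6 chords.
C: 6 bars of 5 beats is 30 beats; at 1.5 beats each that's 20 chords.
Overall: 34 chords over 22 bars → 34/22 = 17/11 chords per bar.

17/11 chords per bar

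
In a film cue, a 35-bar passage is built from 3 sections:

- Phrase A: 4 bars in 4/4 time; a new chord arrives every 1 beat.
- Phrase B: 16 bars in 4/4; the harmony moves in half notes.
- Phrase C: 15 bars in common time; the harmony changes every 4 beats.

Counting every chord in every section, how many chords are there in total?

A: 4 bars × 4 beats = 16 beats; 1 beat/chord → 16 chords.
B: 16 bars × 4 beats = 64 beats; 2 beats/chord → 32 chords.
C: 15 bars × 4 beats = 60 beats; 4 beats/chord → 15 chords.
Total: 16 + 32 + 15 = 63.

63 chords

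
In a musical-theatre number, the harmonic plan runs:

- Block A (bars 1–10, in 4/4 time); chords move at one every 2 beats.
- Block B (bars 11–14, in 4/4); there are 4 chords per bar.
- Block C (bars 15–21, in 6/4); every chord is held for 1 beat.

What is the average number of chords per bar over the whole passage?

26/7 chords per bar

A: 10 × 4 = 40 beats ÷ 2 = 20 chords.
B: 4 × 4 = 16 beats ÷ 1 = 16 chords.
C: 7 × 6 = 42 beats ÷ 1 = 42 chords.
Overall: 78 chords over 21 bars → 78/21 = 26/7 chords per bar.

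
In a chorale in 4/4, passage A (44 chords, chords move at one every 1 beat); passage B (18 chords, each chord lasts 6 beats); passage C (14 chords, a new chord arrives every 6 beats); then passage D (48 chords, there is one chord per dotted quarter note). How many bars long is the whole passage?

A: 44 × 1 = 44 beats = 11 bars.
B: 18 × 6 = 108 beats = 27 bars.
C: 14 × 6 = 84 beats = 21 bars.
D: 48 × 1.5 = 72 beats = 18 bars.
Total: 11 + 27 + 21 + 18 = 77 bars.

77 bars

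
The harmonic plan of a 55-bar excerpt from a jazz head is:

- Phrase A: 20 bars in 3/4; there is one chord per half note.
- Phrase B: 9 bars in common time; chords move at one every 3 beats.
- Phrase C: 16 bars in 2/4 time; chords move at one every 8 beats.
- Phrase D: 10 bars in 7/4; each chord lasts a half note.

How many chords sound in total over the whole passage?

81 chords

A has 60 beats and chords last 2 each, so 30 chords.
B has 36 beats and chords last 3 each, so 12 chords.
C has 32 beats and chords last 8 each, so 4 chords.
D has 70 beats and chords last 2 each, so 35 chords.
Total: 30 + 12 + 4 + 35 = 81.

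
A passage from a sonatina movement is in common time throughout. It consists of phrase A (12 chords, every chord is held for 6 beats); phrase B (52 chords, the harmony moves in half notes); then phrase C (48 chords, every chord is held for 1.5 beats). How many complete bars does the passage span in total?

A: 12 × 6 = 72 beats = 18 bars.
B: 52 × 2 = 104 beats = 26 bars.
C: 48 × 1.5 = 72 beats = 18 bars.
Total: 18 + 26 + 18 = 62 bars.

62 bars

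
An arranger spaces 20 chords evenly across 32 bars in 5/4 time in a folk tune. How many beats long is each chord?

32 bars × 5 beats/bar = 160 beats total.
160 beats ÷ 20 chords = 8 beats per chord.

8 beats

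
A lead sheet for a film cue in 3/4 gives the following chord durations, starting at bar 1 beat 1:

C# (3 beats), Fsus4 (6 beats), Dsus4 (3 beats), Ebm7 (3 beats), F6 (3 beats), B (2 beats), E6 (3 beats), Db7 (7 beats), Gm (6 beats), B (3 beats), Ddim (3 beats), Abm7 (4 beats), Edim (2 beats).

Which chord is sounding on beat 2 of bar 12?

Beat 2 of bar 12 is beat (12−1)×3 + 2 = 35 overall.
Running totals: C# ends at 3, Fsus4 ends at 9, Dsus4 ends at 12, Ebm7 ends at 15, F6 ends at 18, B ends at 20, E6 ends at 23, Db7 ends at 30, Gm ends at 36.
Beat 35 falls within Gm.

Gm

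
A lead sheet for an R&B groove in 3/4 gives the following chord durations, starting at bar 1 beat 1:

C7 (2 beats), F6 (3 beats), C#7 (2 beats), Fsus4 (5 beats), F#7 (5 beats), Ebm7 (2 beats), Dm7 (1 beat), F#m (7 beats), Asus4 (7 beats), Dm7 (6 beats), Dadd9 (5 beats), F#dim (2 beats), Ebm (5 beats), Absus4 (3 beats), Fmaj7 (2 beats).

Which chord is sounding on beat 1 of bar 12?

Beat 1 of bar 12 is beat (12−1)×3 + 1 = 34 overall.
Running totals: C7 ends at 2, F6 ends at 5, C#7 ends at 7, Fsus4 ends at 12, F#7 ends at 17, Ebm7 ends at 19, Dm7 ends at 20, F#m ends at 27, Asus4 ends at 34.
Beat 34 falls within Asus4.

Asus4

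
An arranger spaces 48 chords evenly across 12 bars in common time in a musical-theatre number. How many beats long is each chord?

1 beat

12 bars × 4 beats/bar = 48 beats total.
48 beats ÷ 48 chords = 1 beats per chord.
(That is a quarter note.)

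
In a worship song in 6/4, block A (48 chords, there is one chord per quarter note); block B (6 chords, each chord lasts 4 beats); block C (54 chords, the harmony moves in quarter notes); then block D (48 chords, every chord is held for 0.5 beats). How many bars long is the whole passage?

25 bars

A: 48 × 1 = 48 beats = 8 bars.
B: 6 × 4 = 24 beats = 4 bars.
C: 54 × 1 = 54 beats = 9 bars.
D: 48 × 0.5 = 24 beats = 4 bars.
Total: 8 + 4 + 9 + 4 = 25 bars.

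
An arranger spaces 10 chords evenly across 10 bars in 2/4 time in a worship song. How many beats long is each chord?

2 beats

10 bars × 2 beats/bar = 20 beats total.
20 beats ÷ 10 chords = 2 beats per chord.
(That is a half note.)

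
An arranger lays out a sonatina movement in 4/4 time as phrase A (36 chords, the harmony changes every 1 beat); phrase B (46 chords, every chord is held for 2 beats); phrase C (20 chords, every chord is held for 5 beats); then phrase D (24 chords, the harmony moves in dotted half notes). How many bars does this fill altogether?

75 bars

A: 36 × 1 = 36 beats = 9 bars.
B: 46 × 2 = 92 beats = 23 bars.
C: 20 × 5 = 100 beats = 25 bars.
D: 24 × 3 = 72 beats = 18 bars.
Total: 9 + 23 + 25 + 18 = 75 bars.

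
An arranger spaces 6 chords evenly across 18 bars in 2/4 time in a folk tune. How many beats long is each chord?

18 bars × 2 beats/bar = 36 beats total.
36 beats ÷ 6 chords = 6 beats per chord.

6 beats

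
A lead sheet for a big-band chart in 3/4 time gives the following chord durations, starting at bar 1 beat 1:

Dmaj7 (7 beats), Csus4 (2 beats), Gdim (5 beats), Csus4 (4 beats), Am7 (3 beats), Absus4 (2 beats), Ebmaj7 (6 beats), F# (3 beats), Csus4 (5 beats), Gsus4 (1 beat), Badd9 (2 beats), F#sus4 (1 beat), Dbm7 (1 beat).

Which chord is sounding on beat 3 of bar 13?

Badd9

Beat 3 of bar 13 is beat (13−1)×3 + 3 = 39 overall.
Running totals: Dmaj7 ends at 7, Csus4 ends at 9, Gdim ends at 14, Csus4 ends at 18, Am7 ends at 21, Absus4 ends at 23, Ebmaj7 ends at 29, F# ends at 32, Csus4 ends at 37, Gsus4 ends at 38, Badd9 ends at 40.
Beat 39 falls within Badd9.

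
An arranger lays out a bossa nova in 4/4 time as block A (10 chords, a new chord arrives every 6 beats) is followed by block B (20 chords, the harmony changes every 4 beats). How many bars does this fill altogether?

A: 10 × 6 = 60 beats = 15 bars.
B: 20 × 4 = 80 beats = 20 bars.
Total: 15 + 20 = 35 bars.

35 bars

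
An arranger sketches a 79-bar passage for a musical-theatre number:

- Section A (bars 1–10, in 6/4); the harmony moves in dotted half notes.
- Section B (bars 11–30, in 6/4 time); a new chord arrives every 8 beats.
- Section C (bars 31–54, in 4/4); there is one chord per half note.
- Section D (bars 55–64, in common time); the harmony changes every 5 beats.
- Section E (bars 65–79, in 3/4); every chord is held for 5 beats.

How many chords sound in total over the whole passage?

100 chords

A has 60 beats and chords last 3 each, so 20 chords.
B has 120 beats and chords last 8 each, so 15 chords.
C has 96 beats and chords last 2 each, so 48 chords.
D has 40 beats and chords last 5 each, so 8 chords.
E has 45 beats and chords last 5 each, so 9 chords.
Total: 20 + 15 + 48 + 8 + 9 = 100.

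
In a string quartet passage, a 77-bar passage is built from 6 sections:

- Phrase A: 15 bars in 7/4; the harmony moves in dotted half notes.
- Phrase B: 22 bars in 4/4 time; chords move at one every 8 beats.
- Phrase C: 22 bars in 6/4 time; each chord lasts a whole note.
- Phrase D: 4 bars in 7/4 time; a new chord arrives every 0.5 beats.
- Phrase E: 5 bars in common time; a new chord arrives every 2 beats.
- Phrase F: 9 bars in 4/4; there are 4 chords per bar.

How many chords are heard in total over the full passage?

181 chords

A: 15·7 = 105 beats, 105/3 = 35 chords.
B: 22·4 = 88 beats, 88/8 = 11 chords.
C: 22·6 = 132 beats, 132/4 = 33 chords.
D: 4·7 = 28 beats, 28/0.5 = 56 chords.
E: 5·4 = 20 beats, 20/2 = 10 chords.
F: 9·4 = 36 beats, 36/1 = 36 chords.
Total: 35 + 11 + 33 + 56 + 10 + 36 = 181.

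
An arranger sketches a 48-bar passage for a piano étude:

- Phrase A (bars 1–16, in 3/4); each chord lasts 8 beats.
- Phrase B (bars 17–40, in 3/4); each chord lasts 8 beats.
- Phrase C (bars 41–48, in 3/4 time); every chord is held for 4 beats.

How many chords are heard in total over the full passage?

21 chords

A: 16 bars × 3 beats = 48 beats; 8 beats/chord → 6 chords.
B: 24 bars × 3 beats = 72 beats; 8 beats/chord → 9 chords.
C: 8 bars × 3 beats = 24 beats; 4 beats/chord → 6 chords.
Total: 6 + 9 + 6 = 21.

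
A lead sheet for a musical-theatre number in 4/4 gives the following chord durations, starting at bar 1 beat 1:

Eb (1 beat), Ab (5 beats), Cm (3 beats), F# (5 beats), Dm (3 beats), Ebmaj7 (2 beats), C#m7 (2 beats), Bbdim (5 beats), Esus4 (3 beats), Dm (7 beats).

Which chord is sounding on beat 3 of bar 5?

Ebmaj7

Beat 3 of bar 5 is beat (5−1)×4 + 3 = 19 overall.
Running totals: Eb ends at 1, Ab ends at 6, Cm ends at 9, F# ends at 14, Dm ends at 17, Ebmaj7 ends at 19.
Beat 19 falls within Ebmaj7.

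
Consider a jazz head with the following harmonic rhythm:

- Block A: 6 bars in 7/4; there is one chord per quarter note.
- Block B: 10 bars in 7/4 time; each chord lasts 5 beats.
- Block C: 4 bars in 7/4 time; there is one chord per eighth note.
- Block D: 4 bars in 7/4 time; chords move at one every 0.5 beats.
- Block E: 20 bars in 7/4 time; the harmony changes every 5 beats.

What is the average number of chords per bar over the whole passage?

49/11 chords per bar

A: 6 bars of 7 beats is 42 beats; at 1 beat each that's 42 chords.
B: 10 bars of 7 beats is 70 beats; at 5 beats each that's 14 chords.
C: 4 bars of 7 beats is 28 beats; at 0.5 beats each that's 56 chords.
D: 4 bars of 7 beats is 28 beats; at 0.5 beats each that's 56 chords.
E: 20 bars of 7 beats is 140 beats; at 5 beats each that's 28 chords.
Overall: 196 chords over 44 bars → 196/44 = 49/11 chords per bar.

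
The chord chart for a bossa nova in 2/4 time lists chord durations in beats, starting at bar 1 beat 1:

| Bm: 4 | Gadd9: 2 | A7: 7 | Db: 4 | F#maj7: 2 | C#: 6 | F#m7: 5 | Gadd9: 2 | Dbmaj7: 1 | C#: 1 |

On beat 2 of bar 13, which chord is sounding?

Beat 2 of bar 13 is beat (13−1)×2 + 2 = 26 overall.
Running totals: Bm ends at 4, Gadd9 ends at 6, A7 ends at 13, Db ends at 17, F#maj7 ends at 19, C# ends at 25, F#m7 ends at 30.
Beat 26 falls within F#m7.

F#m7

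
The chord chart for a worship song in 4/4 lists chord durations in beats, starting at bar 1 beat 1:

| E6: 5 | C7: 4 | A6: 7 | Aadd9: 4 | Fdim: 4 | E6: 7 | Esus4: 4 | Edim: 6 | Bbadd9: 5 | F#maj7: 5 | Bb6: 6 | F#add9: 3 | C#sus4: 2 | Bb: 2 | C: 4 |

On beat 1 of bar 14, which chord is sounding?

Beat 1 of bar 14 is beat (14−1)×4 + 1 = 53 overall.
Running totals: E6 ends at 5, C7 ends at 9, A6 ends at 16, Aadd9 ends at 20, Fdim ends at 24, E6 ends at 31, Esus4 ends at 35, Edim ends at 41, Bbadd9 ends at 46, F#maj7 ends at 51, Bb6 ends at 57.
Beat 53 falls within Bb6.

Bb6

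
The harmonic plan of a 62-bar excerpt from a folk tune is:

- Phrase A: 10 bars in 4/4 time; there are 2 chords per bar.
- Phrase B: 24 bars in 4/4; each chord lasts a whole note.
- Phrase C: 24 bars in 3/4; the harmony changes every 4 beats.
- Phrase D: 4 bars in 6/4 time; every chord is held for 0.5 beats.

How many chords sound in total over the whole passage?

110 chords

A: 10 bars × 4 beats = 40 beats; 2 beats/chord → 20 chords.
B: 24 bars × 4 beats = 96 beats; 4 beats/chord → 24 chords.
C: 24 bars × 3 beats = 72 beats; 4 beats/chord → 18 chords.
D: 4 bars × 6 beats = 24 beats; 0.5 beats/chord → 48 chords.
Total: 20 + 24 + 18 + 48 = 110.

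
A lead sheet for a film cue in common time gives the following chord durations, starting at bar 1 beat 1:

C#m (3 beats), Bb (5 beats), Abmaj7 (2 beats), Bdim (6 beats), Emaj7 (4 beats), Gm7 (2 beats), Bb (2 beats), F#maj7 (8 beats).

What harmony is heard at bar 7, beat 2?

F#maj7

Beat 2 of bar 7 is beat (7−1)×4 + 2 = 26 overall.
Running totals: C#m ends at 3, Bb ends at 8, Abmaj7 ends at 10, Bdim ends at 16, Emaj7 ends at 20, Gm7 ends at 22, Bb ends at 24, F#maj7 ends at 32.
Beat 26 falls within F#maj7.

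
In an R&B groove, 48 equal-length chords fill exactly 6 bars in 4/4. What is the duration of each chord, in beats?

6 bars × 4 beats/bar = 24 beats total.
24 beats ÷ 48 chords = 0.5 beats per chord.
(That is an eighth note.)

0.5 beats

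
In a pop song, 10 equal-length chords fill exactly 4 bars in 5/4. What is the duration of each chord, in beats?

4 bars × 5 beats/bar = 20 beats total.
20 beats ÷ 10 chords = 2 beats per chord.
(That is a half note.)

2 beats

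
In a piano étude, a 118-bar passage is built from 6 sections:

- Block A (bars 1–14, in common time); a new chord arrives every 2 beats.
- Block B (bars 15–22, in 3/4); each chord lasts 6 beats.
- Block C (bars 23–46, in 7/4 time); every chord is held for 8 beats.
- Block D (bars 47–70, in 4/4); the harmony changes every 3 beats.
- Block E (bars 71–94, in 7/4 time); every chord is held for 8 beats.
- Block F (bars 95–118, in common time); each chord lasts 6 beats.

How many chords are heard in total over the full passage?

A: 14·4 = 56 beats, 56/2 = 28 chords.
B: 8·3 = 24 beats, 24/6 = 4 chords.
C: 24·7 = 168 beats, 168/8 = 21 chords.
D: 24·4 = 96 beats, 96/3 = 32 chords.
E: 24·7 = 168 beats, 168/8 = 21 chords.
F: 24·4 = 96 beats, 96/6 = 16 chords.
Total: 28 + 4 + 21 + 32 + 21 + 16 = 122.

122 chords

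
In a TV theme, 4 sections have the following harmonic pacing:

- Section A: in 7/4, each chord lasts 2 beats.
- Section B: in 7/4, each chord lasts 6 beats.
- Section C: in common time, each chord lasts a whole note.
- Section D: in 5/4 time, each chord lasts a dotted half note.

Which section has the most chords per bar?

Section A

A: each chord is 2 beats in 7/4, so 3.5 per bar.
B: each chord is 6 beats in 7/4, so 7/6 per bar.
C: each chord is 4 beats in 4/4, so 1 per bar.
D: each chord is 3 beats in 5/4, so 5/3 per bar.
Fastest is A at 3.5 chords/bar.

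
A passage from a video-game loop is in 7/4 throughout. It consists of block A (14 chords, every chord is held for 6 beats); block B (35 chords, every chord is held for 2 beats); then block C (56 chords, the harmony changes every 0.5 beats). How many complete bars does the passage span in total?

A: 14 × 6 = 84 beats = 12 bars.
B: 35 × 2 = 70 beats = 10 bars.
C: 56 × 0.5 = 28 beats = 4 bars.
Total: 12 + 10 + 4 = 26 bars.

26 bars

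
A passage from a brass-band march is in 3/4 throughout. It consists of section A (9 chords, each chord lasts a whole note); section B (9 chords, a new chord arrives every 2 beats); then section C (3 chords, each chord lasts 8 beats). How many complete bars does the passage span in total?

26 bars

A: 9 × 4 = 36 beats = 12 bars.
B: 9 × 2 = 18 beats = 6 bars.
C: 3 × 8 = 24 beats = 8 bars.
Total: 12 + 6 + 8 = 26 bars.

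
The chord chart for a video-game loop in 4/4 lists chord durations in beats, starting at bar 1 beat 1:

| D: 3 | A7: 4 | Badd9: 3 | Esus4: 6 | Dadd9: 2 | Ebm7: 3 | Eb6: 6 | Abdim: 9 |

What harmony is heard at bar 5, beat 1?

Dadd9

Beat 1 of bar 5 is beat (5−1)×4 + 1 = 17 overall.
Running totals: D ends at 3, A7 ends at 7, Badd9 ends at 10, Esus4 ends at 16, Dadd9 ends at 18.
Beat 17 falls within Dadd9.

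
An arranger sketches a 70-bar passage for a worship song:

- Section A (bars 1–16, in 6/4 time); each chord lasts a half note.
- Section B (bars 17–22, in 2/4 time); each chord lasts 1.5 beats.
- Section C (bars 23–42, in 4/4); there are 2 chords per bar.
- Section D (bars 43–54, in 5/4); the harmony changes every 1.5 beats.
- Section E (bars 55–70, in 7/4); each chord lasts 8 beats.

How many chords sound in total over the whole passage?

150 chords

A: 16·6 = 96 beats, 96/2 = 48 chords.
B: 6·2 = 12 beats, 12/1.5 = 8 chords.
C: 20·4 = 80 beats, 80/2 = 40 chords.
D: 12·5 = 60 beats, 60/1.5 = 40 chords.
E: 16·7 = 112 beats, 112/8 = 14 chords.
Total: 48 + 8 + 40 + 40 + 14 = 150.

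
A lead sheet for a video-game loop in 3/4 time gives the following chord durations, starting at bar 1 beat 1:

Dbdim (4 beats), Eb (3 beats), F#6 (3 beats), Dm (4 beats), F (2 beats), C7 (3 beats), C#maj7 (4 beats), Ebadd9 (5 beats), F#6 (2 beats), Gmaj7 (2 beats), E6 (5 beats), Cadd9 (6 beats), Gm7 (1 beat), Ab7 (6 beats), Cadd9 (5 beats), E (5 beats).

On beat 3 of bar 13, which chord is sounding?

Beat 3 of bar 13 is beat (13−1)×3 + 3 = 39 overall.
Running totals: Dbdim ends at 4, Eb ends at 7, F#6 ends at 10, Dm ends at 14, F ends at 16, C7 ends at 19, C#maj7 ends at 23, Ebadd9 ends at 28, F#6 ends at 30, Gmaj7 ends at 32, E6 ends at 37, Cadd9 ends at 43.
Beat 39 falls within Cadd9.

Cadd9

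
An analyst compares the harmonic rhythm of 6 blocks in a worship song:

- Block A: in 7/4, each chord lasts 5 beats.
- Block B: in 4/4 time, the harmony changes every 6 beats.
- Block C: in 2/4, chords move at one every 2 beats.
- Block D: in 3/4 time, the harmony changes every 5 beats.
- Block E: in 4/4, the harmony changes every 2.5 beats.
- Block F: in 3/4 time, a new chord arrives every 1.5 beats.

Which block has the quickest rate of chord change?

Block F

A: 7 beats/bar ÷ 5 beats/chord = 1.4 chords/bar.
B: 4 beats/bar ÷ 6 beats/chord = 2/3 chords/bar.
C: 2 beats/bar ÷ 2 beats/chord = 1 chord/bar.
D: 3 beats/bar ÷ 5 beats/chord = 0.6 chords/bar.
E: 4 beats/bar ÷ 2.5 beats/chord = 1.6 chords/bar.
F: 3 beats/bar ÷ 1.5 beats/chord = 2 chords/bar.
Fastest is F at 2 chords/bar.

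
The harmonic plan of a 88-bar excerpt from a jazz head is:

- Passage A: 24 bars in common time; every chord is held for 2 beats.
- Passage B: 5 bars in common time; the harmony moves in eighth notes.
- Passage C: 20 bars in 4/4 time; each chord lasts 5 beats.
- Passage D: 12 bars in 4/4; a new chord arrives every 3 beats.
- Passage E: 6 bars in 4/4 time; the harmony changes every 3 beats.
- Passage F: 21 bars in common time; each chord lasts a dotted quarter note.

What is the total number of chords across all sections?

184 chords

A has 96 beats and chords last 2 each, so 48 chords.
B has 20 beats and chords last 0.5 each, so 40 chords.
C has 80 beats and chords last 5 each, so 16 chords.
D has 48 beats and chords last 3 each, so 16 chords.
E has 24 beats and chords last 3 each, so 8 chords.
F has 84 beats and chords last 1.5 each, so 56 chords.
Total: 48 + 40 + 16 + 16 + 8 + 56 = 184.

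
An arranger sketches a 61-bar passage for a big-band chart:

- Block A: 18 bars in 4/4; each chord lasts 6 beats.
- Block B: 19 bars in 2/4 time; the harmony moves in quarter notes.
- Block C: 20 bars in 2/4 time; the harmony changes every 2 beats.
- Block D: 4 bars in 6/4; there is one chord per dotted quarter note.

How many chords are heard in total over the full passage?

86 chords

A: 18 bars × 4 beats = 72 beats; 6 beats/chord → 12 chords.
B: 19 bars × 2 beats = 38 beats; 1 beat/chord → 38 chords.
C: 20 bars × 2 beats = 40 beats; 2 beats/chord → 20 chords.
D: 4 bars × 6 beats = 24 beats; 1.5 beats/chord → 16 chords.
Total: 12 + 38 + 20 + 16 = 86.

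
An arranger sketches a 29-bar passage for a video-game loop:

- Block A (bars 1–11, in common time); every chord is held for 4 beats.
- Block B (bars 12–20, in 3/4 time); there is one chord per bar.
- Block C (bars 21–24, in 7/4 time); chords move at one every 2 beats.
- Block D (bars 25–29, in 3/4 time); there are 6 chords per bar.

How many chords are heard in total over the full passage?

64 chords

A: 11 bars × 4 beats = 44 beats; 4 beats/chord → 11 chords.
B: 9 bars × 3 beats = 27 beats; 3 beats/chord → 9 chords.
C: 4 bars × 7 beats = 28 beats; 2 beats/chord → 14 chords.
D: 5 bars × 3 beats = 15 beats; 0.5 beats/chord → 30 chords.
Total: 11 + 9 + 14 + 30 = 64.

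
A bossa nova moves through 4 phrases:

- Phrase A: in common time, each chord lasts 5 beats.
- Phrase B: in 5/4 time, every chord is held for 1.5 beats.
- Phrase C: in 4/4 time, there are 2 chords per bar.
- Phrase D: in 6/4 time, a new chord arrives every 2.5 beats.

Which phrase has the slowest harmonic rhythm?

A: 4 beats/bar ÷ 5 beats/chord = 0.8 chords/bar.
B: 5 beats/bar ÷ 1.5 beats/chord = 10/3 chords/bar.
C: 4 beats/bar ÷ 2 beats/chord = 2 chords/bar.
D: 6 beats/bar ÷ 2.5 beats/chord = 2.4 chords/bar.
Slowest is A at 0.8 chords/bar.

Phrase A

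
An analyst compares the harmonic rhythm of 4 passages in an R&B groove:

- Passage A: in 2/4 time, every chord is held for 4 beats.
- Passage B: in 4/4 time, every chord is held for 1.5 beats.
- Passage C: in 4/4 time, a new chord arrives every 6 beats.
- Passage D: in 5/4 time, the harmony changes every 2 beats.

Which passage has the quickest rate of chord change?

Passage B

A: 2/4 = 0.5 chords/bar.
B: 4/1.5 = 8/3 chords/bar.
C: 4/6 = 2/3 chords/bar.
D: 5/2 = 2.5 chords/bar.
Fastest is B at 8/3 chords/bar.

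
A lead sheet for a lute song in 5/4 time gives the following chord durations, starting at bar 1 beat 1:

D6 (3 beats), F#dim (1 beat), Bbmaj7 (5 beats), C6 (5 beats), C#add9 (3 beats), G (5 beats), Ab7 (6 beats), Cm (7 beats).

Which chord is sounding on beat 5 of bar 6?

Cm

Beat 5 of bar 6 is beat (6−1)×5 + 5 = 30 overall.
Running totals: D6 ends at 3, F#dim ends at 4, Bbmaj7 ends at 9, C6 ends at 14, C#add9 ends at 17, G ends at 22, Ab7 ends at 28, Cm ends at 35.
Beat 30 falls within Cm.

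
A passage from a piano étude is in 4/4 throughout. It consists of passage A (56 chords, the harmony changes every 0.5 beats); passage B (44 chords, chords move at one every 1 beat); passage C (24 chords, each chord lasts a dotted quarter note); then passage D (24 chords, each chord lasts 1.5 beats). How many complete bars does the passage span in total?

A: 56 × 0.5 = 28 beats = 7 bars.
B: 44 × 1 = 44 beats = 11 bars.
C: 24 × 1.5 = 36 beats = 9 bars.
D: 24 × 1.5 = 36 beats = 9 bars.
Total: 7 + 11 + 9 + 9 = 36 bars.

36 bars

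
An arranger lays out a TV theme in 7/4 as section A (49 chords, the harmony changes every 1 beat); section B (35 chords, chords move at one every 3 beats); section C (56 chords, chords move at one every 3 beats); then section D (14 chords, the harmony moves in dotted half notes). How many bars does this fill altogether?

52 bars

A: 49 × 1 = 49 beats = 7 bars.
B: 35 × 3 = 105 beats = 15 bars.
C: 56 × 3 = 168 beats = 24 bars.
D: 14 × 3 = 42 beats = 6 bars.
Total: 7 + 15 + 24 + 6 = 52 bars.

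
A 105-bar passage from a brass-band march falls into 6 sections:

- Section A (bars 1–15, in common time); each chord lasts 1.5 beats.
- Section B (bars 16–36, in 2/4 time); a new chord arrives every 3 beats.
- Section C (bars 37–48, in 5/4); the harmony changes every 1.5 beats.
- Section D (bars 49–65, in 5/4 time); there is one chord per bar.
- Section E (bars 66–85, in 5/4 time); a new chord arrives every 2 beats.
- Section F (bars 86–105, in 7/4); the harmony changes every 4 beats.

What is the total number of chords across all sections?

196 chords

A has 60 beats and chords last 1.5 each, so 40 chords.
B has 42 beats and chords last 3 each, so 14 chords.
C has 60 beats and chords last 1.5 each, so 40 chords.
D has 85 beats and chords last 5 each, so 17 chords.
E has 100 beats and chords last 2 each, so 50 chords.
F has 140 beats and chords last 4 each, so 35 chords.
Total: 40 + 14 + 40 + 17 + 50 + 35 = 196.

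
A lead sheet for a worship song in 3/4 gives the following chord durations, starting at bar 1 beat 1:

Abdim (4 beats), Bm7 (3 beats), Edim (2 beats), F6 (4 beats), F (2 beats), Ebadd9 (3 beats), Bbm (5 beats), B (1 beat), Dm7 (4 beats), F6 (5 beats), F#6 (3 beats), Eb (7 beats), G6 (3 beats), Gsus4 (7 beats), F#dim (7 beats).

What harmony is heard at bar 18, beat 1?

Beat 1 of bar 18 is beat (18−1)×3 + 1 = 52 overall.
Running totals: Abdim ends at 4, Bm7 ends at 7, Edim ends at 9, F6 ends at 13, F ends at 15, Ebadd9 ends at 18, Bbm ends at 23, B ends at 24, Dm7 ends at 28, F6 ends at 33, F#6 ends at 36, Eb ends at 43, G6 ends at 46, Gsus4 ends at 53.
Beat 52 falls within Gsus4.

Gsus4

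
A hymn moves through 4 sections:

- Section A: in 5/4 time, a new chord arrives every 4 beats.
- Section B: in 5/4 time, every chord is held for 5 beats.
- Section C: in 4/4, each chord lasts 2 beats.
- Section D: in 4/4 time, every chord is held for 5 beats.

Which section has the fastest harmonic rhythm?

Section C

A: 5/4 = 1.25 chords/bar.
B: 5/5 = 1 chord/bar.
C: 4/2 = 2 chords/bar.
D: 4/5 = 0.8 chords/bar.
Fastest is C at 2 chords/bar.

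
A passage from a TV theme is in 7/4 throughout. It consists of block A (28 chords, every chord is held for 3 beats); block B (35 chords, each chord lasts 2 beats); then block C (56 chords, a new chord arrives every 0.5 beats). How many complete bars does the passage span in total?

26 bars

A: 28 × 3 = 84 beats = 12 bars.
B: 35 × 2 = 70 beats = 10 bars.
C: 56 × 0.5 = 28 beats = 4 bars.
Total: 12 + 10 + 4 = 26 bars.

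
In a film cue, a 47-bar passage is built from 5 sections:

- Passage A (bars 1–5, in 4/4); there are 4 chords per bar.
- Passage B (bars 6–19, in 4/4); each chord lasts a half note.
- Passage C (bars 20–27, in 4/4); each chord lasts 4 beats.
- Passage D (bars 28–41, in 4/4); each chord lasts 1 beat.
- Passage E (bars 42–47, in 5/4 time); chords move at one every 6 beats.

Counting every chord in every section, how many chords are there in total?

A has 20 beats and chords last 1 each, so 20 chords.
B has 56 beats and chords last 2 each, so 28 chords.
C has 32 beats and chords last 4 each, so 8 chords.
D has 56 beats and chords last 1 each, so 56 chords.
E has 30 beats and chords last 6 each, so 5 chords.
Total: 20 + 28 + 8 + 56 + 5 = 117.

117 chords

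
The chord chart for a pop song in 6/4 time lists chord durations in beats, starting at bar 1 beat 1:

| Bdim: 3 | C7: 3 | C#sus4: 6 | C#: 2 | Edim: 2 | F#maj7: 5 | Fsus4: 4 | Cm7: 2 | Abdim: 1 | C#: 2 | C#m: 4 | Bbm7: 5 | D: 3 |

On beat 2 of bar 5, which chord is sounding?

Cm7

Beat 2 of bar 5 is beat (5−1)×6 + 2 = 26 overall.
Running totals: Bdim ends at 3, C7 ends at 6, C#sus4 ends at 12, C# ends at 14, Edim ends at 16, F#maj7 ends at 21, Fsus4 ends at 25, Cm7 ends at 27.
Beat 26 falls within Cm7.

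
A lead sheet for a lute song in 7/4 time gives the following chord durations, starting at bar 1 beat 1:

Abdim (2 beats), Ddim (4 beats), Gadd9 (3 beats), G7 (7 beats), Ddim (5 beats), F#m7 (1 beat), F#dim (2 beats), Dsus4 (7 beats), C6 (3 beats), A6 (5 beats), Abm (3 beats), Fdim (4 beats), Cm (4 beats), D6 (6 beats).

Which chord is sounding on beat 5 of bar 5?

Beat 5 of bar 5 is beat (5−1)×7 + 5 = 33 overall.
Running totals: Abdim ends at 2, Ddim ends at 6, Gadd9 ends at 9, G7 ends at 16, Ddim ends at 21, F#m7 ends at 22, F#dim ends at 24, Dsus4 ends at 31, C6 ends at 34.
Beat 33 falls within C6.

C6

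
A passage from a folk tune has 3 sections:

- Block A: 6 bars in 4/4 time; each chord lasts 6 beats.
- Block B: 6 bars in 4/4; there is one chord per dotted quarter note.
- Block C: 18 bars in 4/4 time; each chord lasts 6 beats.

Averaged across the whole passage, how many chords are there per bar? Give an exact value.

16/15 chords per bar

A: 6 bars of 4 beats is 24 beats; at 6 beats each that's 4 chords.
B: 6 bars of 4 beats is 24 beats; at 1.5 beats each that's 16 chords.
C: 18 bars of 4 beats is 72 beats; at 6 beats each that's 12 chords.
Overall: 32 chords over 30 bars → 32/30 = 16/15 chords per bar.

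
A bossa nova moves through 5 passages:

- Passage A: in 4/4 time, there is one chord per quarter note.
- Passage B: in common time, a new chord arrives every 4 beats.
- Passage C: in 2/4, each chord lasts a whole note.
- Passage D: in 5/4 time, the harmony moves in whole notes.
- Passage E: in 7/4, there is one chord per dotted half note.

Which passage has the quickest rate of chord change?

A: each chord is 1 beat in 4/4, so 4 per bar.
B: each chord is 4 beats in 4/4, so 1 per bar.
C: each chord is 4 beats in 2/4, so 0.5 per bar.
D: each chord is 4 beats in 5/4, so 1.25 per bar.
E: each chord is 3 beats in 7/4, so 7/3 per bar.
Fastest is A at 4 chords/bar.

Passage A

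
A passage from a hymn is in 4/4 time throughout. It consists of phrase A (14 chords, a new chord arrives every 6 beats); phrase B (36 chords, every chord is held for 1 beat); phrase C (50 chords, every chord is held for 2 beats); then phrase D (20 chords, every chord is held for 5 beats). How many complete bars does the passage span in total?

A: 14 × 6 = 84 beats = 21 bars.
B: 36 × 1 = 36 beats = 9 bars.
C: 50 × 2 = 100 beats = 25 bars.
D: 20 × 5 = 100 beats = 25 bars.
Total: 21 + 9 + 25 + 25 = 80 bars.

80 bars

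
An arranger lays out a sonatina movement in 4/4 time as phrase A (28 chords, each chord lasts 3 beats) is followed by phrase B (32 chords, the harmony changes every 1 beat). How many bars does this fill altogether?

29 bars

A: 28 × 3 = 84 beats = 21 bars.
B: 32 × 1 = 32 beats = 8 bars.
Total: 21 + 8 = 29 bars.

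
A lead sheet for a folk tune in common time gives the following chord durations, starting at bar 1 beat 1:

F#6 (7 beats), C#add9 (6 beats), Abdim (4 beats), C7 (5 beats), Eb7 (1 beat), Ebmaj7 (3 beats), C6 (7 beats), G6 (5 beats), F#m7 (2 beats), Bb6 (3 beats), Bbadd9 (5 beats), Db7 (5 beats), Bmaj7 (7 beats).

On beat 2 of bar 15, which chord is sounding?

Beat 2 of bar 15 is beat (15−1)×4 + 2 = 58 overall.
Running totals: F#6 ends at 7, C#add9 ends at 13, Abdim ends at 17, C7 ends at 22, Eb7 ends at 23, Ebmaj7 ends at 26, C6 ends at 33, G6 ends at 38, F#m7 ends at 40, Bb6 ends at 43, Bbadd9 ends at 48, Db7 ends at 53, Bmaj7 ends at 60.
Beat 58 falls within Bmaj7.

Bmaj7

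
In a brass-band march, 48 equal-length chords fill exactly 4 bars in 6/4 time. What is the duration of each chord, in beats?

0.5 beats

4 bars × 6 beats/bar = 24 beats total.
24 beats ÷ 48 chords = 0.5 beats per chord.
(That is an eighth note.)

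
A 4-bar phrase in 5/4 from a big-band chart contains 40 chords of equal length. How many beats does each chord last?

4 bars × 5 beats/bar = 20 beats total.
20 beats ÷ 40 chords = 0.5 beats per chord.
(That is an eighth note.)

0.5 beats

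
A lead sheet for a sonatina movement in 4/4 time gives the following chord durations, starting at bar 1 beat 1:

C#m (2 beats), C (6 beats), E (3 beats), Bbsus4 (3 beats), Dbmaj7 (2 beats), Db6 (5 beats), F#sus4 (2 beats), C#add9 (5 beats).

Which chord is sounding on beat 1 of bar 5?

Beat 1 of bar 5 is beat (5−1)×4 + 1 = 17 overall.
Running totals: C#m ends at 2, C ends at 8, E ends at 11, Bbsus4 ends at 14, Dbmaj7 ends at 16, Db6 ends at 21.
Beat 17 falls within Db6.

Db6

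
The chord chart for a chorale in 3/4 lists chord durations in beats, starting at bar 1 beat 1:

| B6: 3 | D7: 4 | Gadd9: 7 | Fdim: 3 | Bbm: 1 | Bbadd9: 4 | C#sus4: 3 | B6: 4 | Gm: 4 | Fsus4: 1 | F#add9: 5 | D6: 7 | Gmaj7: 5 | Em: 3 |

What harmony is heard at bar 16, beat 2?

Beat 2 of bar 16 is beat (16−1)×3 + 2 = 47 overall.
Running totals: B6 ends at 3, D7 ends at 7, Gadd9 ends at 14, Fdim ends at 17, Bbm ends at 18, Bbadd9 ends at 22, C#sus4 ends at 25, B6 ends at 29, Gm ends at 33, Fsus4 ends at 34, F#add9 ends at 39, D6 ends at 46, Gmaj7 ends at 51.
Beat 47 falls within Gmaj7.

Gmaj7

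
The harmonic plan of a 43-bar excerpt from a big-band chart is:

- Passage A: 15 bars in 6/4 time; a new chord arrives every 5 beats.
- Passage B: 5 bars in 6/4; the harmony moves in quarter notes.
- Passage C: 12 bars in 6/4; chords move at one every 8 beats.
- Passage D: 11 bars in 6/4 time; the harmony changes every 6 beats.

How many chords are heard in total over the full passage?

68 chords

A: 15·6 = 90 beats, 90/5 = 18 chords.
B: 5·6 = 30 beats, 30/1 = 30 chords.
C: 12·6 = 72 beats, 72/8 = 9 chords.
D: 11·6 = 66 beats, 66/6 = 11 chords.
Total: 18 + 30 + 9 + 11 = 68.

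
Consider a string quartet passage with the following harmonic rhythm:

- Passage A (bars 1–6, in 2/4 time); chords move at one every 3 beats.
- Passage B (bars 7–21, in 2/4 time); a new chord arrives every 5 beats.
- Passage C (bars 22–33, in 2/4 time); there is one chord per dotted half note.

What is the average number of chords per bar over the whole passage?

6/11 chords per bar

A: 6 × 2 = 12 beats ÷ 3 = 4 chords.
B: 15 × 2 = 30 beats ÷ 5 = 6 chords.
C: 12 × 2 = 24 beats ÷ 3 = 8 chords.
Overall: 18 chords over 33 bars → 18/33 = 6/11 chords per bar.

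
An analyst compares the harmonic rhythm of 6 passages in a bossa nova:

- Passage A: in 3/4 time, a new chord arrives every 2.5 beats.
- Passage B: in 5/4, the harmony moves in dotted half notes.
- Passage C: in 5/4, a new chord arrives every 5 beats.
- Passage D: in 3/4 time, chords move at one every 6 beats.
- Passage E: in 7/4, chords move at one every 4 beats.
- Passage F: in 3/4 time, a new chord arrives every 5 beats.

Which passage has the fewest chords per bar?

Passage D

A: 3 beats/bar ÷ 2.5 beats/chord = 1.2 chords/bar.
B: 5 beats/bar ÷ 3 beats/chord = 5/3 chords/bar.
C: 5 beats/bar ÷ 5 beats/chord = 1 chord/bar.
D: 3 beats/bar ÷ 6 beats/chord = 0.5 chords/bar.
E: 7 beats/bar ÷ 4 beats/chord = 1.75 chords/bar.
F: 3 beats/bar ÷ 5 beats/chord = 0.6 chords/bar.
Slowest is D at 0.5 chords/bar.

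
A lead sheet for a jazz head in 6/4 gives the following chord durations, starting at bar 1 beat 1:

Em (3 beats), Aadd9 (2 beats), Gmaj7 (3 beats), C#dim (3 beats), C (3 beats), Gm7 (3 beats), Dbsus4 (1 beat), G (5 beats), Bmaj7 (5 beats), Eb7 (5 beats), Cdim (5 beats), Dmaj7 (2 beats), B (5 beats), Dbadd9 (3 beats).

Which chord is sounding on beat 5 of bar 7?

B

Beat 5 of bar 7 is beat (7−1)×6 + 5 = 41 overall.
Running totals: Em ends at 3, Aadd9 ends at 5, Gmaj7 ends at 8, C#dim ends at 11, C ends at 14, Gm7 ends at 17, Dbsus4 ends at 18, G ends at 23, Bmaj7 ends at 28, Eb7 ends at 33, Cdim ends at 38, Dmaj7 ends at 40, B ends at 45.
Beat 41 falls within B.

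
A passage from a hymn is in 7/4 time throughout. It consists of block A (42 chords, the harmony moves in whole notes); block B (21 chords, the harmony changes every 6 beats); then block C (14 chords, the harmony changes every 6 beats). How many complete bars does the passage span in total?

54 bars

A: 42 × 4 = 168 beats = 24 bars.
B: 21 × 6 = 126 beats = 18 bars.
C: 14 × 6 = 84 beats = 12 bars.
Total: 24 + 18 + 12 = 54 bars.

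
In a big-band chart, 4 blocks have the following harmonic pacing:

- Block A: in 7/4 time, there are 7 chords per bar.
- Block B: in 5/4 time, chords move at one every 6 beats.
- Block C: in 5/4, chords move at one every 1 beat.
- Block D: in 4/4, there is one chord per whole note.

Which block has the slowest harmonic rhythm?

A: 7/1 = 7 chords/bar.
B: 5/6 = 5/6 chords/bar.
C: 5/1 = 5 chords/bar.
D: 4/4 = 1 chord/bar.
Slowest is B at 5/6 chords/bar.

Block B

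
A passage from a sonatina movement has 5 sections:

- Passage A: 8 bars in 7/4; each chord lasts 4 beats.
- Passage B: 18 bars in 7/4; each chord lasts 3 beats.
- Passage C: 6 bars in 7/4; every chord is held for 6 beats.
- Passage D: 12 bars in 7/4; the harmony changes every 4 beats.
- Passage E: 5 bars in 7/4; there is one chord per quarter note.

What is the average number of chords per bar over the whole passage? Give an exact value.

17/7 chords per bar

A: 8 × 7 = 56 beats ÷ 4 = 14 chords.
B: 18 × 7 = 126 beats ÷ 3 = 42 chords.
C: 6 × 7 = 42 beats ÷ 6 = 7 chords.
D: 12 × 7 = 84 beats ÷ 4 = 21 chords.
E: 5 × 7 = 35 beats ÷ 1 = 35 chords.
Overall: 119 chords over 49 bars → 119/49 = 17/7 chords per bar.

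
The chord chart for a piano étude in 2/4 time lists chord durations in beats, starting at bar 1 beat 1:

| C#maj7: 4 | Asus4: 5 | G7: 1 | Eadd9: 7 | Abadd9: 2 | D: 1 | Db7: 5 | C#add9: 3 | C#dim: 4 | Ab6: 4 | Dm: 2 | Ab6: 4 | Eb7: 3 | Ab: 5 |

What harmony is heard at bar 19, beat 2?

Beat 2 of bar 19 is beat (19−1)×2 + 2 = 38 overall.
Running totals: C#maj7 ends at 4, Asus4 ends at 9, G7 ends at 10, Eadd9 ends at 17, Abadd9 ends at 19, D ends at 20, Db7 ends at 25, C#add9 ends at 28, C#dim ends at 32, Ab6 ends at 36, Dm ends at 38.
Beat 38 falls within Dm.

Dm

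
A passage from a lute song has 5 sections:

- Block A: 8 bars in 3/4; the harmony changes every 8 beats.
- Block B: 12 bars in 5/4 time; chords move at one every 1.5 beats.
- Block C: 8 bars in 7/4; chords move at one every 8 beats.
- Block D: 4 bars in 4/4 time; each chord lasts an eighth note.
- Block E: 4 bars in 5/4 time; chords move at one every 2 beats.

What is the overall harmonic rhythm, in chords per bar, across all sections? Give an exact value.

23/9 chords per bar

A: 8 bars of 3 beats is 24 beats; at 8 beats each that's 3 chords.
B: 12 bars of 5 beats is 60 beats; at 1.5 beats each that's 40 chords.
C: 8 bars of 7 beats is 56 beats; at 8 beats each that's 7 chords.
D: 4 bars of 4 beats is 16 beats; at 0.5 beats each that's 32 chords.
E: 4 bars of 5 beats is 20 beats; at 2 beats each that's 10 chords.
Overall: 92 chords over 36 bars → 92/36 = 23/9 chords per bar.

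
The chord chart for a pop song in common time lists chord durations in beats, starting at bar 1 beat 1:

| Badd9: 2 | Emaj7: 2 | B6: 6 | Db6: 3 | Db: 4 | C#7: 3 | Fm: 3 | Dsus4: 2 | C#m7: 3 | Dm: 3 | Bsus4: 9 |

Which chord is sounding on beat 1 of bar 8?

Beat 1 of bar 8 is beat (8−1)×4 + 1 = 29 overall.
Running totals: Badd9 ends at 2, Emaj7 ends at 4, B6 ends at 10, Db6 ends at 13, Db ends at 17, C#7 ends at 20, Fm ends at 23, Dsus4 ends at 25, C#m7 ends at 28, Dm ends at 31.
Beat 29 falls within Dm.

Dm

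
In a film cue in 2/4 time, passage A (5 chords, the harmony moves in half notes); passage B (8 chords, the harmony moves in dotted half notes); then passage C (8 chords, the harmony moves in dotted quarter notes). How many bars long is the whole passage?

23 bars

A: 5 × 2 = 10 beats = 5 bars.
B: 8 × 3 = 24 beats = 12 bars.
C: 8 × 1.5 = 12 beats = 6 bars.
Total: 5 + 12 + 6 = 23 bars.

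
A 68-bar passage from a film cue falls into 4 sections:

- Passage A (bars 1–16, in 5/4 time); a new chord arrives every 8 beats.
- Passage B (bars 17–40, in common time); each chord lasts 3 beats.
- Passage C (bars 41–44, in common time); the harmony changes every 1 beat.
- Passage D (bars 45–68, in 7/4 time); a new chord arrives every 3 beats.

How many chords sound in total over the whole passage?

A has 80 beats and chords last 8 each, so 10 chords.
B has 96 beats and chords last 3 each, so 32 chords.
C has 16 beats and chords last 1 each, so 16 chords.
D has 168 beats and chords last 3 each, so 56 chords.
Total: 10 + 32 + 16 + 56 = 114.

114 chords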